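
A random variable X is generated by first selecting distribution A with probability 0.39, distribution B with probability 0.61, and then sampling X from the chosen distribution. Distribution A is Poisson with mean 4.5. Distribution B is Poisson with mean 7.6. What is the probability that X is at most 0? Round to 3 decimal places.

Conditional on each component, P(X ≤ 0): A: 0.011109; B: 0.000500451.
By total probability, P(X ≤ 0) = 0.39·0.011109 + 0.61·0.000500451 = 0.00463778.

0.005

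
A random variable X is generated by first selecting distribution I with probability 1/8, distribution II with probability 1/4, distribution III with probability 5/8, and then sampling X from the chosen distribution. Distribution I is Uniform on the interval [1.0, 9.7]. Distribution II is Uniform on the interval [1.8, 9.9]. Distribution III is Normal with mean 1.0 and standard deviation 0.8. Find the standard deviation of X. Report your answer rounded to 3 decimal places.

Per component, I: μ=5.35, E[X²]=34.93; II: μ=5.85, E[X²]=39.69; III: μ=1, E[X²]=1.64.
E[X] = 0.125·5.35 + 0.25·5.85 + 0.625·1 = 2.75625.
E[X²] = 0.125·34.93 + 0.25·39.69 + 0.625·1.64 = 15.3138.
Var(X) = E[X²] − (E[X])² = 15.3138 − 7.59691 = 7.71684.
SD(X) = √7.71684 = 2.77792.

2.778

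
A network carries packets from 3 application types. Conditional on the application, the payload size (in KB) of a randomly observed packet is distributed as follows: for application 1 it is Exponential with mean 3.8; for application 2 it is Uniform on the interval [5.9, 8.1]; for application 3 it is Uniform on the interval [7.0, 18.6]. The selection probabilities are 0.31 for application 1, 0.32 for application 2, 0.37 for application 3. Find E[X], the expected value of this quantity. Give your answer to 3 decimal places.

8.154

Component means — 1: 3.8; 2: 7; 3: 12.8.
E[X] = 0.31·3.8 + 0.32·7 + 0.37·12.8 = 8.154.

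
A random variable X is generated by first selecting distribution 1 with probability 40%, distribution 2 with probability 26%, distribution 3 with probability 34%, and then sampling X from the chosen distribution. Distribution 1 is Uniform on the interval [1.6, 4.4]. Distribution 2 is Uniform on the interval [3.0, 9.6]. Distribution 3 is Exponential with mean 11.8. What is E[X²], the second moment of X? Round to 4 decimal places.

109.8077

For each component E[X²] = Var + (mean)², giving 1: 9.65333; 2: 43.32; 3: 278.48.
Overall E[X²] = 0.4·9.65333 + 0.26·43.32 + 0.34·278.48 = 109.808.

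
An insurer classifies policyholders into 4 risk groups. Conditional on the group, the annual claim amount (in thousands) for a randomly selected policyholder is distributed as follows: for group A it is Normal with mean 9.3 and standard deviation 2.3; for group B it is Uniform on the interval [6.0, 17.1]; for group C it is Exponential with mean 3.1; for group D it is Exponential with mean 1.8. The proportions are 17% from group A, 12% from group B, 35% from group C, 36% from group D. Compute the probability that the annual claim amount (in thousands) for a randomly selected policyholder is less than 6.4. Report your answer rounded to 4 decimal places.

Conditional on each group, P(X < 6.4): A: 0.103678; B: 0.036036; C: 0.87312; D: 0.971434.
By total probability, P(X < 6.4) = 0.17·0.103678 + 0.12·0.036036 + 0.35·0.87312 + 0.36·0.971434 = 0.677258.

0.6773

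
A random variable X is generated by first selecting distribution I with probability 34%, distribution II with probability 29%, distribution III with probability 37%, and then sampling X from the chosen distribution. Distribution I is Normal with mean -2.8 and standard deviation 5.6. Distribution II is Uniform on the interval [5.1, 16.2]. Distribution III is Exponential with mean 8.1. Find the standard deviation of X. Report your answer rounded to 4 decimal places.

8.4497

Per component, I: μ=-2.8, E[X²]=39.2; II: μ=10.65, E[X²]=123.69; III: μ=8.1, E[X²]=131.22.
E[X] = 0.34·-2.8 + 0.29·10.65 + 0.37·8.1 = 5.1335.
E[X²] = 0.34·39.2 + 0.29·123.69 + 0.37·131.22 = 97.7495.
Var(X) = E[X²] − (E[X])² = 97.7495 − 26.3528 = 71.3967.
SD(X) = √71.3967 = 8.44966.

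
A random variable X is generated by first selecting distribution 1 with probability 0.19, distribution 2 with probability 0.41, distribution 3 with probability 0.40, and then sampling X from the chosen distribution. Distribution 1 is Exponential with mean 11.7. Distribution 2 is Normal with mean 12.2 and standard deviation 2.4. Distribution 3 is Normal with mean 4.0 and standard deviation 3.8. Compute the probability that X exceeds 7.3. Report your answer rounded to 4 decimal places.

Conditional on each component, P(X > 7.3): 1: 0.535834; 2: 0.979408; 3: 0.192582.
By total probability, P(X > 7.3) = 0.19·0.535834 + 0.41·0.979408 + 0.4·0.192582 = 0.580398.

0.5804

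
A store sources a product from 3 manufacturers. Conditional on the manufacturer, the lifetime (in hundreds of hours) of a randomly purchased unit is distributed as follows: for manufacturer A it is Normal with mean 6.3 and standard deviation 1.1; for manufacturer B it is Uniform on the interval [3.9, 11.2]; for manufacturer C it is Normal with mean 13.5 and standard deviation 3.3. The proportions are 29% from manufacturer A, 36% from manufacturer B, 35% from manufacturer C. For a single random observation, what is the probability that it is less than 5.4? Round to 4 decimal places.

Conditional on each manufacturer, P(X < 5.4): A: 0.206627; B: 0.205479; C: 0.00705314.
By total probability, P(X < 5.4) = 0.29·0.206627 + 0.36·0.205479 + 0.35·0.00705314 = 0.136363.

0.1364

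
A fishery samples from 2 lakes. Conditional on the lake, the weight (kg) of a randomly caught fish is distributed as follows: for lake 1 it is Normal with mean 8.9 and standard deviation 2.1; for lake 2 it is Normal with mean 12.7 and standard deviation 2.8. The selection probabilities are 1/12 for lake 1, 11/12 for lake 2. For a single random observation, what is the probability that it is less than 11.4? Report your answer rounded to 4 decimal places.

Conditional on each lake, P(X < 11.4): 1: 0.88307; 2: 0.321222.
By total probability, P(X < 11.4) = 0.0833333·0.88307 + 0.916667·0.321222 = 0.368042.

0.3680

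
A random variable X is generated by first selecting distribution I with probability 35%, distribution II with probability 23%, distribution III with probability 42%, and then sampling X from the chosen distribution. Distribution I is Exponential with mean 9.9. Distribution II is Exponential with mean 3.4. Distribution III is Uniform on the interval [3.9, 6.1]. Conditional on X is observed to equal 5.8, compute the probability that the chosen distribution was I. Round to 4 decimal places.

0.0883

Likelihoods f(5.8 | ·): I: 0.056225; II: 0.0534153; III: 0.454545.
Posterior ∝ prior × likelihood. Numerator for I: 0.35·0.056225 = 0.0196788.
Normalizing constant: 0.35·0.056225 + 0.23·0.0534153 + 0.42·0.454545 = 0.222873.
P(I | observation) = 0.0196788 / 0.222873 = 0.0882957.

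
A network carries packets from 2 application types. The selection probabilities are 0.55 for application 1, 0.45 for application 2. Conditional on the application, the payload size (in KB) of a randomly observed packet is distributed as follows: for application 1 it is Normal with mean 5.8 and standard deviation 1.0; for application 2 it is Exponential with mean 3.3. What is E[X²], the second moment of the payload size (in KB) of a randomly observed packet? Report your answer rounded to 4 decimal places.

For each component E[X²] = Var + (mean)², giving 1: 34.64; 2: 21.78.
Overall E[X²] = 0.55·34.64 + 0.45·21.78 = 28.853.

28.8530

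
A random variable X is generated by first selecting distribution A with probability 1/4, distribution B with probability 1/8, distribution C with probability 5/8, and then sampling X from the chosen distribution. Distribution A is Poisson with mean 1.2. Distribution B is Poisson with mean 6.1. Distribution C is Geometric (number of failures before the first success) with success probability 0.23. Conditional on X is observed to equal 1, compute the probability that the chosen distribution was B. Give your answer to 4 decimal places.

Likelihoods P(X=1 | ·): A: 0.361433; B: 0.0136815; C: 0.1771.
Posterior ∝ prior × likelihood. Numerator for B: 0.125·0.0136815 = 0.00171019.
Normalizing constant: 0.25·0.361433 + 0.125·0.0136815 + 0.625·0.1771 = 0.202756.
P(B | observation) = 0.00171019 / 0.202756 = 0.00843471.

0.0084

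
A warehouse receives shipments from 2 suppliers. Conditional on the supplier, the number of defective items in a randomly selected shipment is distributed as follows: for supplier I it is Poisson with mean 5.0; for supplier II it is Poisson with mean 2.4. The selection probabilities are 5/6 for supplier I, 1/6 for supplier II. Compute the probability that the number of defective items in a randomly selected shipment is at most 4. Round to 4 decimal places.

0.5178

Conditional on each supplier, P(X ≤ 4): I: 0.440493; II: 0.904131.
By total probability, P(X ≤ 4) = 0.833333·0.440493 + 0.166667·0.904131 = 0.517766.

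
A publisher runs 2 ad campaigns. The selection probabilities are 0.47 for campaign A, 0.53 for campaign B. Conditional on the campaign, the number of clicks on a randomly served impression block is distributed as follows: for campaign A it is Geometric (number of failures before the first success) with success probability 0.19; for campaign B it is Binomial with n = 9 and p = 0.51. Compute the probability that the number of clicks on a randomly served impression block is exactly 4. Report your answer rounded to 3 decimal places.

Conditional on each campaign, P(X = 4): A: 0.0817888; B: 0.240786.
By total probability, P(X = 4) = 0.47·0.0817888 + 0.53·0.240786 = 0.166057.

0.166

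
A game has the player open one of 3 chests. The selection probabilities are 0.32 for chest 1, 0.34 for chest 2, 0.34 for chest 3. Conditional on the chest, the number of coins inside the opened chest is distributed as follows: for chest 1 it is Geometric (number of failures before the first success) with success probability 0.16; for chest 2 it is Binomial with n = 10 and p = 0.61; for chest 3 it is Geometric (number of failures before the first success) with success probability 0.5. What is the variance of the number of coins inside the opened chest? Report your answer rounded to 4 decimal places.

17.0394

Per component, 1: μ=5.25, E[X²]=60.375; 2: μ=6.1, E[X²]=39.589; 3: μ=1, E[X²]=3.
E[X] = 0.32·5.25 + 0.34·6.1 + 0.34·1 = 4.094.
E[X²] = 0.32·60.375 + 0.34·39.589 + 0.34·3 = 33.8003.
Var(X) = E[X²] − (E[X])² = 33.8003 − 16.7608 = 17.0394.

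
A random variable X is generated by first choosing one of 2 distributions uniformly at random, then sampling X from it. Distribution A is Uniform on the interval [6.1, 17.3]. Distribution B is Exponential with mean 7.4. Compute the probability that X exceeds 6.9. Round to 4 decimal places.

0.6611

Conditional on each component, P(X > 6.9): A: 0.928571; B: 0.393595.
By total probability, P(X > 6.9) = 0.5·0.928571 + 0.5·0.393595 = 0.661083.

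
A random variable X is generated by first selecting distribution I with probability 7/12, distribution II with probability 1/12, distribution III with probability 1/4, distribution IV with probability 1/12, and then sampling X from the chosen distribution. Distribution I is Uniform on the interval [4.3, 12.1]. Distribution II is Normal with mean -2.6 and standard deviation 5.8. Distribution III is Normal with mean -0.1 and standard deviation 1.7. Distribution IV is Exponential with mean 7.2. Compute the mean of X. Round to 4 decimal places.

5.1417

Component means — I: 8.2; II: -2.6; III: -0.1; IV: 7.2.
E[X] = 0.583333·8.2 + 0.0833333·-2.6 + 0.25·-0.1 + 0.0833333·7.2 = 5.14167.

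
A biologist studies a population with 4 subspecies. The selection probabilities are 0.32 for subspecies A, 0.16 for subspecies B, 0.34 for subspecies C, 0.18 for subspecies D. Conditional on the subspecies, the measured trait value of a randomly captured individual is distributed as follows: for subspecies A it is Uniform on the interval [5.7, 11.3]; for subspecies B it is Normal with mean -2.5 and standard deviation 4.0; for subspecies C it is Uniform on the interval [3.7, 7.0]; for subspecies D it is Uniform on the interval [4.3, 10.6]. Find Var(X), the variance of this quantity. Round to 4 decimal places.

Per component, A: μ=8.5, E[X²]=74.8633; B: μ=-2.5, E[X²]=22.25; C: μ=5.35, E[X²]=29.53; D: μ=7.45, E[X²]=58.81.
E[X] = 0.32·8.5 + 0.16·-2.5 + 0.34·5.35 + 0.18·7.45 = 5.48.
E[X²] = 0.32·74.8633 + 0.16·22.25 + 0.34·29.53 + 0.18·58.81 = 48.1423.
Var(X) = E[X²] − (E[X])² = 48.1423 − 30.0304 = 18.1119.

18.1119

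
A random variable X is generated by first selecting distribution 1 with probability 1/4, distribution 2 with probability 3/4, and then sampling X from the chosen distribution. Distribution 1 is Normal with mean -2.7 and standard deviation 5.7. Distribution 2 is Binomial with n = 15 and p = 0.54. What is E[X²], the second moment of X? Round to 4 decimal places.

61.9470

For each component E[X²] = Var + (mean)², giving 1: 39.78; 2: 69.336.
Overall E[X²] = 0.25·39.78 + 0.75·69.336 = 61.947.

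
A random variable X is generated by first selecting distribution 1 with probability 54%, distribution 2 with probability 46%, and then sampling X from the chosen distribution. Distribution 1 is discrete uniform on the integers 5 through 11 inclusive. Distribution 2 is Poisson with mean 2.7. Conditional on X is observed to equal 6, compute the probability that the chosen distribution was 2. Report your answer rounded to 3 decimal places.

0.177

Likelihoods P(X=6 | ·): 1: 0.142857; 2: 0.0361622.
Posterior ∝ prior × likelihood. Numerator for 2: 0.46·0.0361622 = 0.0166346.
Normalizing constant: 0.54·0.142857 + 0.46·0.0361622 = 0.0937775.
P(2 | observation) = 0.0166346 / 0.0937775 = 0.177384.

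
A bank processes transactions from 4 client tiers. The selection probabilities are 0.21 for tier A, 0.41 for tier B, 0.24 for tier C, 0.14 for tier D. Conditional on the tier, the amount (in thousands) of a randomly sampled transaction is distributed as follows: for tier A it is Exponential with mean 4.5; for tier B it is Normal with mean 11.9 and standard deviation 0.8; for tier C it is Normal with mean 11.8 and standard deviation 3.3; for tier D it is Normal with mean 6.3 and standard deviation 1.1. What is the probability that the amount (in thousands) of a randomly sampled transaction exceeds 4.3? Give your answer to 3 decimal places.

0.863

Conditional on each tier, P(X > 4.3): A: 0.384598; B: 1; C: 0.988479; D: 0.965482.
By total probability, P(X > 4.3) = 0.21·0.384598 + 0.41·1 + 0.24·0.988479 + 0.14·0.965482 = 0.863168.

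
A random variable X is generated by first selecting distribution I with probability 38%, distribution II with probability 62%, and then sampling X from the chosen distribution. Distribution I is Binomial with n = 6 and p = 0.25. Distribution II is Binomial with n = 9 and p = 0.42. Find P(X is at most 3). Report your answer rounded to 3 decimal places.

Conditional on each component, P(X ≤ 3): I: 0.962402; II: 0.432968.
By total probability, P(X ≤ 3) = 0.38·0.962402 + 0.62·0.432968 = 0.634153.

0.634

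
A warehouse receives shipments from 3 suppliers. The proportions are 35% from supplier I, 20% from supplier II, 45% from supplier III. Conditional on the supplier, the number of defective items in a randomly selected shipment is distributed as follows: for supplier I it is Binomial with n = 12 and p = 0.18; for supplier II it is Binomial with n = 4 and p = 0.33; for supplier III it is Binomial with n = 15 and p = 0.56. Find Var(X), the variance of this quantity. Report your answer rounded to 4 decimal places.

13.1534

Per component, I: μ=2.16, E[X²]=6.4368; II: μ=1.32, E[X²]=2.6268; III: μ=8.4, E[X²]=74.256.
E[X] = 0.35·2.16 + 0.2·1.32 + 0.45·8.4 = 4.8.
E[X²] = 0.35·6.4368 + 0.2·2.6268 + 0.45·74.256 = 36.1934.
Var(X) = E[X²] − (E[X])² = 36.1934 − 23.04 = 13.1534.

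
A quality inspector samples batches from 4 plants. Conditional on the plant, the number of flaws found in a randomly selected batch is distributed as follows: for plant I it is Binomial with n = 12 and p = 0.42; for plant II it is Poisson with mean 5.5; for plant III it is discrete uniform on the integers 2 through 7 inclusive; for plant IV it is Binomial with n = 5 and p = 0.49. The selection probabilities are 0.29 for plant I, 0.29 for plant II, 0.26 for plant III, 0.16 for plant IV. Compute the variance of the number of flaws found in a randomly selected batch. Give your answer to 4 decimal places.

4.4339

Per component, I: μ=5.04, E[X²]=28.3248; II: μ=5.5, E[X²]=35.75; III: μ=4.5, E[X²]=23.1667; IV: μ=2.45, E[X²]=7.252.
E[X] = 0.29·5.04 + 0.29·5.5 + 0.26·4.5 + 0.16·2.45 = 4.6186.
E[X²] = 0.29·28.3248 + 0.29·35.75 + 0.26·23.1667 + 0.16·7.252 = 25.7653.
Var(X) = E[X²] − (E[X])² = 25.7653 − 21.3315 = 4.43388.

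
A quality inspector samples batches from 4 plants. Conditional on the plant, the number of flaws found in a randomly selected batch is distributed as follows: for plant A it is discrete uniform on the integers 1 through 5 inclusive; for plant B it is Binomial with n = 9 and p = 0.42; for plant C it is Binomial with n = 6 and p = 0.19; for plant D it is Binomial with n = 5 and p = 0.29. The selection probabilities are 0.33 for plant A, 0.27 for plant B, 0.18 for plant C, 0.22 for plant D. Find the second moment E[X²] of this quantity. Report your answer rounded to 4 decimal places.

For each component E[X²] = Var + (mean)², giving A: 11; B: 16.4808; C: 2.223; D: 3.132.
Overall E[X²] = 0.33·11 + 0.27·16.4808 + 0.18·2.223 + 0.22·3.132 = 9.169.

9.1690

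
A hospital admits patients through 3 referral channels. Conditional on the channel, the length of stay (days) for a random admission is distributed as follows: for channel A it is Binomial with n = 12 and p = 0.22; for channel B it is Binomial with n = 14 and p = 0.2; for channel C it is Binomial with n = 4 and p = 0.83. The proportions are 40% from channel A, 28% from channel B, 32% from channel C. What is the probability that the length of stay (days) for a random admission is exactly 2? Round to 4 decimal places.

0.2148

Conditional on each channel, P(X = 2): A: 0.266278; B: 0.250139; C: 0.119455.
By total probability, P(X = 2) = 0.4·0.266278 + 0.28·0.250139 + 0.32·0.119455 = 0.214776.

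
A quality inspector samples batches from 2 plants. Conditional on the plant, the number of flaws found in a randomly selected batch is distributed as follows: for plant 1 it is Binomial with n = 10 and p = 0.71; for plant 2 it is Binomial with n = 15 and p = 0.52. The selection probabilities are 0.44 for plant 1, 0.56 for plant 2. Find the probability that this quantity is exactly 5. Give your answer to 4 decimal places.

Conditional on each plant, P(X = 5): 1: 0.0932572; 2: 0.0741284.
By total probability, P(X = 5) = 0.44·0.0932572 + 0.56·0.0741284 = 0.082545.

0.0825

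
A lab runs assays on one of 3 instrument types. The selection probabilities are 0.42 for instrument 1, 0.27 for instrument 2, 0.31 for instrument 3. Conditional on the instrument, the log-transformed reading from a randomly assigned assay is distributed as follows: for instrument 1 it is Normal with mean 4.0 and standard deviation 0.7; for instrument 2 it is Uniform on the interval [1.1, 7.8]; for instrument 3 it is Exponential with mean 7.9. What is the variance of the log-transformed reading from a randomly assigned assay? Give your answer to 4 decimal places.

Per component, 1: μ=4, E[X²]=16.49; 2: μ=4.45, E[X²]=23.5433; 3: μ=7.9, E[X²]=124.82.
E[X] = 0.42·4 + 0.27·4.45 + 0.31·7.9 = 5.3305.
E[X²] = 0.42·16.49 + 0.27·23.5433 + 0.31·124.82 = 51.9767.
Var(X) = E[X²] − (E[X])² = 51.9767 − 28.4142 = 23.5625.

23.5625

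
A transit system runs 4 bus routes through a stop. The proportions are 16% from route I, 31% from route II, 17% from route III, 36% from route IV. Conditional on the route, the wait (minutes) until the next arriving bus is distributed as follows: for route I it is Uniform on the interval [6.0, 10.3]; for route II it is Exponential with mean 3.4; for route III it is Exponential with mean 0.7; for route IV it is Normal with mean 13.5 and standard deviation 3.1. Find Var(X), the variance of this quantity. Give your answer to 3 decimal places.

Per component, I: μ=8.15, E[X²]=67.9633; II: μ=3.4, E[X²]=23.12; III: μ=0.7, E[X²]=0.98; IV: μ=13.5, E[X²]=191.86.
E[X] = 0.16·8.15 + 0.31·3.4 + 0.17·0.7 + 0.36·13.5 = 7.337.
E[X²] = 0.16·67.9633 + 0.31·23.12 + 0.17·0.98 + 0.36·191.86 = 87.2775.
Var(X) = E[X²] − (E[X])² = 87.2775 − 53.8316 = 33.446.

33.446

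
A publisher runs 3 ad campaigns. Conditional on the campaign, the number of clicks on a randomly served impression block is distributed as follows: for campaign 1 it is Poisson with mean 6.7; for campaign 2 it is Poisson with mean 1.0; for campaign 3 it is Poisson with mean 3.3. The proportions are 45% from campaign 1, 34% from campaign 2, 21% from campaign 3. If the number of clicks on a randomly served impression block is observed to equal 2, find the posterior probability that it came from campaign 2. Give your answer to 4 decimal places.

0.5339

Likelihoods P(X=2 | ·): 1: 0.0276278; 2: 0.18394; 3: 0.200829.
Posterior ∝ prior × likelihood. Numerator for 2: 0.34·0.18394 = 0.0625395.
Normalizing constant: 0.45·0.0276278 + 0.34·0.18394 + 0.21·0.200829 = 0.117146.
P(2 | observation) = 0.0625395 / 0.117146 = 0.533859.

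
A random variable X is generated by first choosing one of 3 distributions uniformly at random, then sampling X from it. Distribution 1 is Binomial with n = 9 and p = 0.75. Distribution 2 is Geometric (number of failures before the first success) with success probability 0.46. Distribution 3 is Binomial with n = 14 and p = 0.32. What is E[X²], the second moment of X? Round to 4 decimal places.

For each component E[X²] = Var + (mean)², giving 1: 47.25; 2: 3.93006; 3: 23.1168.
Overall E[X²] = 0.333333·47.25 + 0.333333·3.93006 + 0.333333·23.1168 = 24.7656.

24.7656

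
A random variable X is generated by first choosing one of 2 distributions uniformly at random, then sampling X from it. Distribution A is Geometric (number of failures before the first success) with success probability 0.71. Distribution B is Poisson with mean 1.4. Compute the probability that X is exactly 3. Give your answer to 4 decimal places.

0.0650

Conditional on each component, P(X = 3): A: 0.0173162; B: 0.112777.
By total probability, P(X = 3) = 0.5·0.0173162 + 0.5·0.112777 = 0.0650466.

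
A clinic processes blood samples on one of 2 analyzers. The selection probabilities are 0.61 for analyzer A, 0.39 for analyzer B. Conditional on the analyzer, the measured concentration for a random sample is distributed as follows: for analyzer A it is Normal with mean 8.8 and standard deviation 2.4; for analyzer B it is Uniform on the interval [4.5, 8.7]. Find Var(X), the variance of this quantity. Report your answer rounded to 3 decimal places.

5.238

Per component, A: μ=8.8, E[X²]=83.2; B: μ=6.6, E[X²]=45.03.
E[X] = 0.61·8.8 + 0.39·6.6 = 7.942.
E[X²] = 0.61·83.2 + 0.39·45.03 = 68.3137.
Var(X) = E[X²] − (E[X])² = 68.3137 − 63.0754 = 5.23834.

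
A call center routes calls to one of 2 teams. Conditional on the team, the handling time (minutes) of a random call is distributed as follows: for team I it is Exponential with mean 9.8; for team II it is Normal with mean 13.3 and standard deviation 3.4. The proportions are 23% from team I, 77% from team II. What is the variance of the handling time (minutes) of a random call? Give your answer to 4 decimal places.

33.1599

Per component, I: μ=9.8, E[X²]=192.08; II: μ=13.3, E[X²]=188.45.
E[X] = 0.23·9.8 + 0.77·13.3 = 12.495.
E[X²] = 0.23·192.08 + 0.77·188.45 = 189.285.
Var(X) = E[X²] − (E[X])² = 189.285 − 156.125 = 33.1599.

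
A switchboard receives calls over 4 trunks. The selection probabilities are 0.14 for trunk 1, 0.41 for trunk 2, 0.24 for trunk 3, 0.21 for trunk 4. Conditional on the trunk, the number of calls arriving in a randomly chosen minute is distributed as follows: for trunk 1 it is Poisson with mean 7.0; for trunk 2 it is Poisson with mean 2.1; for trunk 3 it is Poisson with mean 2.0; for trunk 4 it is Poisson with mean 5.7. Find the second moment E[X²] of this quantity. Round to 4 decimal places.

19.9690

For each component E[X²] = Var + (mean)², giving 1: 56; 2: 6.51; 3: 6; 4: 38.19.
Overall E[X²] = 0.14·56 + 0.41·6.51 + 0.24·6 + 0.21·38.19 = 19.969.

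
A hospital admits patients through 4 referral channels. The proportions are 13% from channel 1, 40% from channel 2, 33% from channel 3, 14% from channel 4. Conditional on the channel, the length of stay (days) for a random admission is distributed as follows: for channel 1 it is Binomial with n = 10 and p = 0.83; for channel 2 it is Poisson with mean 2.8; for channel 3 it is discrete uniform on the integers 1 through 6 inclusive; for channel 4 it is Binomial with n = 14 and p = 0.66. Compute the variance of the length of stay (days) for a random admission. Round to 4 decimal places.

9.1926

Per component, 1: μ=8.3, E[X²]=70.301; 2: μ=2.8, E[X²]=10.64; 3: μ=3.5, E[X²]=15.1667; 4: μ=9.24, E[X²]=88.5192.
E[X] = 0.13·8.3 + 0.4·2.8 + 0.33·3.5 + 0.14·9.24 = 4.6476.
E[X²] = 0.13·70.301 + 0.4·10.64 + 0.33·15.1667 + 0.14·88.5192 = 30.7928.
Var(X) = E[X²] − (E[X])² = 30.7928 − 21.6002 = 9.19263.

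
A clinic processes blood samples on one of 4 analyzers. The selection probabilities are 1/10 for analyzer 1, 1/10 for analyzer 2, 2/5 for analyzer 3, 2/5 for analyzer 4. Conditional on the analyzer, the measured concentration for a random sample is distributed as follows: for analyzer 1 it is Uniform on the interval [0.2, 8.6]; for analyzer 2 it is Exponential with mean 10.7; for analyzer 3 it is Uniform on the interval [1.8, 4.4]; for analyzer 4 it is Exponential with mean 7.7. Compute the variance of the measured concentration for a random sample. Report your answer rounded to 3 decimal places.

Per component, 1: μ=4.4, E[X²]=25.24; 2: μ=10.7, E[X²]=228.98; 3: μ=3.1, E[X²]=10.1733; 4: μ=7.7, E[X²]=118.58.
E[X] = 0.1·4.4 + 0.1·10.7 + 0.4·3.1 + 0.4·7.7 = 5.83.
E[X²] = 0.1·25.24 + 0.1·228.98 + 0.4·10.1733 + 0.4·118.58 = 76.9233.
Var(X) = E[X²] − (E[X])² = 76.9233 − 33.9889 = 42.9344.

42.934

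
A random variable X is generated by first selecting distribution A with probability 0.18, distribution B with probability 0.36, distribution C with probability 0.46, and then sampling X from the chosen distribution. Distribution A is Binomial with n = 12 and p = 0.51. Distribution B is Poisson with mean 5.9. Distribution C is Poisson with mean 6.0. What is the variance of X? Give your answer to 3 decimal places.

Per component, A: μ=6.12, E[X²]=40.4532; B: μ=5.9, E[X²]=40.71; C: μ=6, E[X²]=42.
E[X] = 0.18·6.12 + 0.36·5.9 + 0.46·6 = 5.9856.
E[X²] = 0.18·40.4532 + 0.36·40.71 + 0.46·42 = 41.2572.
Var(X) = E[X²] − (E[X])² = 41.2572 − 35.8274 = 5.42977.

5.430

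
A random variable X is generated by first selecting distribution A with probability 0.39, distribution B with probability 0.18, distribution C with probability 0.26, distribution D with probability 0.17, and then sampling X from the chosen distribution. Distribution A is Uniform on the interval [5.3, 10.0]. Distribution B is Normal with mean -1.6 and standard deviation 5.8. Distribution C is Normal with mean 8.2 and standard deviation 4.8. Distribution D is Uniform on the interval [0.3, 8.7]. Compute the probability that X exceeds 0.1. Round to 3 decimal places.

Conditional on each component, P(X > 0.1): A: 1; B: 0.384722; C: 0.954246; D: 1.
By total probability, P(X > 0.1) = 0.39·1 + 0.18·0.384722 + 0.26·0.954246 + 0.17·1 = 0.877354.

0.877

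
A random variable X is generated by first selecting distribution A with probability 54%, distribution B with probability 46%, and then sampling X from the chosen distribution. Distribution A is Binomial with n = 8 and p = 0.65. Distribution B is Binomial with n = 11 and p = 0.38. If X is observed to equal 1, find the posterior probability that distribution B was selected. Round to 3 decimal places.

Likelihoods P(X=1 | ·): A: 0.00334564; B: 0.0350827.
Posterior ∝ prior × likelihood. Numerator for B: 0.46·0.0350827 = 0.016138.
Normalizing constant: 0.54·0.00334564 + 0.46·0.0350827 = 0.0179447.
P(B | observation) = 0.016138 / 0.0179447 = 0.899321.

0.899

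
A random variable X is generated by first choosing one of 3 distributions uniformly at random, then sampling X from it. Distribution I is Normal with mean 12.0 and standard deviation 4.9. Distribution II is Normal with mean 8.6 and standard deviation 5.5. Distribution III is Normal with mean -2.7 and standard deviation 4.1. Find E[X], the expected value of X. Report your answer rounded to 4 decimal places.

Component means — I: 12; II: 8.6; III: -2.7.
E[X] = 0.333333·12 + 0.333333·8.6 + 0.333333·-2.7 = 5.96667.

5.9667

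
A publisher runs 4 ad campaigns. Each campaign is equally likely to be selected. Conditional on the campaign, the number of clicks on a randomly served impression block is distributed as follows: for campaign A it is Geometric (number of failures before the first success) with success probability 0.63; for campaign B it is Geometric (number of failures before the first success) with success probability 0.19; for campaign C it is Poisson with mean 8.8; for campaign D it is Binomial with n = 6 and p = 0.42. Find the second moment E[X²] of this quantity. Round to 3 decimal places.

33.985

For each component E[X²] = Var + (mean)², giving A: 1.27715; B: 40.6122; C: 86.24; D: 7.812.
Overall E[X²] = 0.25·1.27715 + 0.25·40.6122 + 0.25·86.24 + 0.25·7.812 = 33.9853.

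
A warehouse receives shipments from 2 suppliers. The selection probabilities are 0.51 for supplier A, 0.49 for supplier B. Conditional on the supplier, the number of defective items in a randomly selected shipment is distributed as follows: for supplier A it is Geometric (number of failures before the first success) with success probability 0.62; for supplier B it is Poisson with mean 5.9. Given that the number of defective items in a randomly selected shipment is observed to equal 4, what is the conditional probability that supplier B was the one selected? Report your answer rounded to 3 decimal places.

0.911

Likelihoods P(X=4 | ·): A: 0.0129278; B: 0.138312.
Posterior ∝ prior × likelihood. Numerator for B: 0.49·0.138312 = 0.0677728.
Normalizing constant: 0.51·0.0129278 + 0.49·0.138312 = 0.074366.
P(B | observation) = 0.0677728 / 0.074366 = 0.911341.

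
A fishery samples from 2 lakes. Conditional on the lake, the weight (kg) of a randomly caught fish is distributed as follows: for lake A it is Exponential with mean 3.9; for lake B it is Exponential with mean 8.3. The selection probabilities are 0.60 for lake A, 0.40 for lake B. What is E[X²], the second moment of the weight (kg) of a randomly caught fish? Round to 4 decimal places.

For each component E[X²] = Var + (mean)², giving A: 30.42; B: 137.78.
Overall E[X²] = 0.6·30.42 + 0.4·137.78 = 73.364.

73.3640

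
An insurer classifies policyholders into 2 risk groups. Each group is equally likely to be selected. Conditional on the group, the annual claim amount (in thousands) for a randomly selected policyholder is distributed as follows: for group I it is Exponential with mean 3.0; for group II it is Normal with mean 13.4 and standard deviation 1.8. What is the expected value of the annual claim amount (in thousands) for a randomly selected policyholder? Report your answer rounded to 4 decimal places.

8.2000

Component means — I: 3; II: 13.4.
E[X] = 0.5·3 + 0.5·13.4 = 8.2.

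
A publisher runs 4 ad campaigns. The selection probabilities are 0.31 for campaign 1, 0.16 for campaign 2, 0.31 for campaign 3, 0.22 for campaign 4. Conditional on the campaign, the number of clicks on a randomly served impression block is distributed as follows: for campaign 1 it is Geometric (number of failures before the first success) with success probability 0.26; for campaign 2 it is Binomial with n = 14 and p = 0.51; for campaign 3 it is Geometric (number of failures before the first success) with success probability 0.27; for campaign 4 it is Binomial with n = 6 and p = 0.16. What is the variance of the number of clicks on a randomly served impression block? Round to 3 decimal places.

10.922

Per component, 1: μ=2.84615, E[X²]=19.0473; 2: μ=7.14, E[X²]=54.4782; 3: μ=2.7037, E[X²]=17.3237; 4: μ=0.96, E[X²]=1.728.
E[X] = 0.31·2.84615 + 0.16·7.14 + 0.31·2.7037 + 0.22·0.96 = 3.07406.
E[X²] = 0.31·19.0473 + 0.16·54.4782 + 0.31·17.3237 + 0.22·1.728 = 20.3717.
Var(X) = E[X²] − (E[X])² = 20.3717 − 9.44982 = 10.9219.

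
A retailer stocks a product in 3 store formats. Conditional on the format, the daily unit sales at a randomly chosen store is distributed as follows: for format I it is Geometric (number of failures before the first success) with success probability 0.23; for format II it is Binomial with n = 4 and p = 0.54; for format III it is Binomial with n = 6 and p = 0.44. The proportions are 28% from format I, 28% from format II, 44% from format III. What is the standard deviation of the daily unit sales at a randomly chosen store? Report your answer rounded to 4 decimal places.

2.2815

Per component, I: μ=3.34783, E[X²]=25.7637; II: μ=2.16, E[X²]=5.6592; III: μ=2.64, E[X²]=8.448.
E[X] = 0.28·3.34783 + 0.28·2.16 + 0.44·2.64 = 2.70379.
E[X²] = 0.28·25.7637 + 0.28·5.6592 + 0.44·8.448 = 12.5155.
Var(X) = E[X²] − (E[X])² = 12.5155 − 7.31049 = 5.20505.
SD(X) = √5.20505 = 2.28146.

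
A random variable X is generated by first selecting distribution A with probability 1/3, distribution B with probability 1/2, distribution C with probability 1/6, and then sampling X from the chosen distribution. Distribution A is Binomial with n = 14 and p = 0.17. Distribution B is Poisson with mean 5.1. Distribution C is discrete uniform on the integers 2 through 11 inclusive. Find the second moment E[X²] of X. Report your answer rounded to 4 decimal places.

For each component E[X²] = Var + (mean)², giving A: 7.6398; B: 31.11; C: 50.5.
Overall E[X²] = 0.333333·7.6398 + 0.5·31.11 + 0.166667·50.5 = 26.5183.

26.5183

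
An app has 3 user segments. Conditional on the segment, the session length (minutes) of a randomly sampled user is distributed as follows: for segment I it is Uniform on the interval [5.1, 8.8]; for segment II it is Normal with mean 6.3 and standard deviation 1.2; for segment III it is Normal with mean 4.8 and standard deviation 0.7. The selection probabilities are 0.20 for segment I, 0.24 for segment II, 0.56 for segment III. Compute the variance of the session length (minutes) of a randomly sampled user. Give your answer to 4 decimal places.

1.6886

Per component, I: μ=6.95, E[X²]=49.4433; II: μ=6.3, E[X²]=41.13; III: μ=4.8, E[X²]=23.53.
E[X] = 0.2·6.95 + 0.24·6.3 + 0.56·4.8 = 5.59.
E[X²] = 0.2·49.4433 + 0.24·41.13 + 0.56·23.53 = 32.9367.
Var(X) = E[X²] − (E[X])² = 32.9367 − 31.2481 = 1.68857.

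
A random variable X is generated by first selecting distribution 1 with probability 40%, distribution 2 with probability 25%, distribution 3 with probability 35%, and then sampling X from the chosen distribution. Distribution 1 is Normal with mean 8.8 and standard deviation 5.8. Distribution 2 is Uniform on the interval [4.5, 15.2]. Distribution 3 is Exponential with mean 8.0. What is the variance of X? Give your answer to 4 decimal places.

Per component, 1: μ=8.8, E[X²]=111.08; 2: μ=9.85, E[X²]=106.563; 3: μ=8, E[X²]=128.
E[X] = 0.4·8.8 + 0.25·9.85 + 0.35·8 = 8.7825.
E[X²] = 0.4·111.08 + 0.25·106.563 + 0.35·128 = 115.873.
Var(X) = E[X²] − (E[X])² = 115.873 − 77.1323 = 38.7405.

38.7405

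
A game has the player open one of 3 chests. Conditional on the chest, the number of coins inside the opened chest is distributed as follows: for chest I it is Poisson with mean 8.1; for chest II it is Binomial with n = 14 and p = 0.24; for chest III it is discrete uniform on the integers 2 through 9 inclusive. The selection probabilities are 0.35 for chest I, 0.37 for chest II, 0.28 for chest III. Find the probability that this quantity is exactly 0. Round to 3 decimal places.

0.008

Conditional on each chest, P(X = 0): I: 0.000303539; II: 0.0214482; III: 0.
By total probability, P(X = 0) = 0.35·0.000303539 + 0.37·0.0214482 + 0.28·0 = 0.00804206.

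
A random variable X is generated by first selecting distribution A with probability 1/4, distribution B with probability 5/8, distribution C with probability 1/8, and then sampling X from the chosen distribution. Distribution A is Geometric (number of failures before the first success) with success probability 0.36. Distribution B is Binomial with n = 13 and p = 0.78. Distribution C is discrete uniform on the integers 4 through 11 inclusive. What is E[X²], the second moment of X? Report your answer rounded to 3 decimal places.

For each component E[X²] = Var + (mean)², giving A: 8.09877; B: 105.05; C: 61.5.
Overall E[X²] = 0.25·8.09877 + 0.625·105.05 + 0.125·61.5 = 75.3687.

75.369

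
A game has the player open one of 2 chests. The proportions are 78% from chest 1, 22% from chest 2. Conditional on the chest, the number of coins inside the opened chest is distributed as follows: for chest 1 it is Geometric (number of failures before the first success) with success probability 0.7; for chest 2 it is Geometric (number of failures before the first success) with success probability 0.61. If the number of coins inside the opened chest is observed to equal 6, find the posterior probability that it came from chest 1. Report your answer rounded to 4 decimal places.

Likelihoods P(X=6 | ·): 1: 0.0005103; 2: 0.00214643.
Posterior ∝ prior × likelihood. Numerator for 1: 0.78·0.0005103 = 0.000398034.
Normalizing constant: 0.78·0.0005103 + 0.22·0.00214643 = 0.000870249.
P(1 | observation) = 0.000398034 / 0.000870249 = 0.457379.

0.4574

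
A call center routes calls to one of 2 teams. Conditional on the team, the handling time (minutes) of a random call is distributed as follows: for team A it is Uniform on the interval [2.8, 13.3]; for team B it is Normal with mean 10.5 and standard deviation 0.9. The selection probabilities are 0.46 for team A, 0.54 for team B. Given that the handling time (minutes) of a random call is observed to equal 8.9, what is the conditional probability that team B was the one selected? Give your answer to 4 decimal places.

Likelihoods f(8.9 | ·): A: 0.0952381; B: 0.0912799.
Posterior ∝ prior × likelihood. Numerator for B: 0.54·0.0912799 = 0.0492911.
Normalizing constant: 0.46·0.0952381 + 0.54·0.0912799 = 0.0931007.
P(B | observation) = 0.0492911 / 0.0931007 = 0.529439.

0.5294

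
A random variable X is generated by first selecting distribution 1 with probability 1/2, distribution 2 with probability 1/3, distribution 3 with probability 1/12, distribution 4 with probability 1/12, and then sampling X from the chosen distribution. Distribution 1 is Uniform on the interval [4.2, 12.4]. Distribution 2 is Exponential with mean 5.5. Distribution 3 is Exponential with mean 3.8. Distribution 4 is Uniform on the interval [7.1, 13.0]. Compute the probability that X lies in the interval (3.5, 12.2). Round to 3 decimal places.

Conditional on each component, P(3.5 < X < 12.2): 1: 0.97561; 2: 0.420407; 3: 0.357764; 4: 0.864407.
By total probability, P(3.5 < X < 12.2) = 0.5·0.97561 + 0.333333·0.420407 + 0.0833333·0.357764 + 0.0833333·0.864407 = 0.729788.

0.730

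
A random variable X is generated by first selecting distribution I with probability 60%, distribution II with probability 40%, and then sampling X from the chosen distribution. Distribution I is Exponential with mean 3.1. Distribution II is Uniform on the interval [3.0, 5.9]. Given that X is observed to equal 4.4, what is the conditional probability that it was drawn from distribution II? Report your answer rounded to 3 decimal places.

0.747

Likelihoods f(4.4 | ·): I: 0.0780226; II: 0.344828.
Posterior ∝ prior × likelihood. Numerator for II: 0.4·0.344828 = 0.137931.
Normalizing constant: 0.6·0.0780226 + 0.4·0.344828 = 0.184745.
P(II | observation) = 0.137931 / 0.184745 = 0.746604.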